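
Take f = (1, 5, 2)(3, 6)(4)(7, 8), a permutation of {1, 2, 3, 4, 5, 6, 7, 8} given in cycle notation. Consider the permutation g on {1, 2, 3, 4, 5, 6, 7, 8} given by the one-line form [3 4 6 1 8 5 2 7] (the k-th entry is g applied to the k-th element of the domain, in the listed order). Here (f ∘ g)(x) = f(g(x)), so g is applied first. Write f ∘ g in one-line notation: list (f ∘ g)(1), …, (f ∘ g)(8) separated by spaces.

(f ∘ g)(x) = f(g(x)). Computing each image: f(g(1)) = f(3) = 6, f(g(2)) = f(4) = 4, f(g(3)) = f(6) = 3, f(g(4)) = f(1) = 5, f(g(5)) = f(8) = 7, f(g(6)) = f(5) = 2, f(g(7)) = f(2) = 1, f(g(8)) = f(7) = 8.
Hence f ∘ g = [6 4 3 5 7 2 1 8].

6 4 3 5 7 2 1 8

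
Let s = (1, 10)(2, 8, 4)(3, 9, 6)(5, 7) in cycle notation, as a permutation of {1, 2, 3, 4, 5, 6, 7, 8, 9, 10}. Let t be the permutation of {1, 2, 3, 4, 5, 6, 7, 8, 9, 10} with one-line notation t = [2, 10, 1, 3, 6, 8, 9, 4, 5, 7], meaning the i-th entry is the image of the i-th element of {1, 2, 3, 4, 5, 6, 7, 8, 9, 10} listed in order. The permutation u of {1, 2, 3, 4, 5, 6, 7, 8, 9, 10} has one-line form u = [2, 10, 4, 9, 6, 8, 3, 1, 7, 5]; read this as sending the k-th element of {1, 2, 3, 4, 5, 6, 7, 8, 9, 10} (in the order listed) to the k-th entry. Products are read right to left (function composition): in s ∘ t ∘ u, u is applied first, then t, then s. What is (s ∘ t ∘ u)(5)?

(s ∘ t ∘ u)(5) = s(t(u(5))). u(5) = 6, then t(6) = 8, then s(8) = 4, so the result is 4.

4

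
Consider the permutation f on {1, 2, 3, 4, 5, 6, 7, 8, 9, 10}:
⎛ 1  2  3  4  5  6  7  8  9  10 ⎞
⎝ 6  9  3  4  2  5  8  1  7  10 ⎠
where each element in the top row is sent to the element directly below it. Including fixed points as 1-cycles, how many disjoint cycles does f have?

The cycle decomposition is (1 6 5 2 9 7 8)(3)(4)(10), which has 4 cycles (counting 1-cycles).

4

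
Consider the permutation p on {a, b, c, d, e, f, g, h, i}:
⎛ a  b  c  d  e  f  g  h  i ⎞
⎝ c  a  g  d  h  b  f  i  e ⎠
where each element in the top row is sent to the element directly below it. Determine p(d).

d

The entry below d in the array is d, so p(d) = d.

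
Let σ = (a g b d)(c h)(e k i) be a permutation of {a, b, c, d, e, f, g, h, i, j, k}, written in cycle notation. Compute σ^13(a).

a lies in the 4-cycle (a g b d).
On a 4-cycle, σ^4 is the identity, so σ^13 = σ^1 there (13 ≡ 1 mod 4).
Stepping 1 place around the cycle: a → g.

g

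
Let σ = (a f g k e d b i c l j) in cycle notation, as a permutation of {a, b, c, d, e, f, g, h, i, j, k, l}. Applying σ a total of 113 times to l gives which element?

l lies in the 11-cycle (a f g k e d b i c l j).
Powers repeat with period 11 on this cycle, and 113 mod 11 = 3, so σ^113(l) = σ^3(l).
Stepping 3 places around the cycle: l → j → a → f.

f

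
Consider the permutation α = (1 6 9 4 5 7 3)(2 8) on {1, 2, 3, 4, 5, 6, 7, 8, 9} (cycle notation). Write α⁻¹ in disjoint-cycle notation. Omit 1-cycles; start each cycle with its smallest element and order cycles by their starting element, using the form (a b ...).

(1 3 7 5 4 9 6)(2 8)

If α sends a → b within a cycle, α⁻¹ sends b → a; equivalently, reverse each cycle.
Reversing each cycle of α and rotating so the smallest element leads gives (1 3 7 5 4 9 6)(2 8).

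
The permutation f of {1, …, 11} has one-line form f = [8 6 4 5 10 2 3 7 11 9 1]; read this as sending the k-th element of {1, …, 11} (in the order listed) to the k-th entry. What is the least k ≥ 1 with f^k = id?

Decomposing into disjoint cycles gives cycle lengths 9, 2.
The order of f is the least common multiple of its cycle lengths: lcm(9, 2) = 18.

18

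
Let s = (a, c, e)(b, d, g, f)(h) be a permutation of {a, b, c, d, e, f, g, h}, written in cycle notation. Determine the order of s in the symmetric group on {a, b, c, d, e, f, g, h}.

The disjoint cycles have lengths 4, 3, 1.
Since disjoint cycles commute, ord(s) = lcm(4, 3) = 12.

12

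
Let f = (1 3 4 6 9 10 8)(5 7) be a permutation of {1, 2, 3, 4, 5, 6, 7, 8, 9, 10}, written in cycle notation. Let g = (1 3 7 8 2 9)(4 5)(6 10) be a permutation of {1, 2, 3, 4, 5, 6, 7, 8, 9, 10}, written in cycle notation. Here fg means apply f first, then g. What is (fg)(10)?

(fg)(10) = g(f(10)). f(10) = 8, then g(8) = 2. So (fg)(10) = 2.

2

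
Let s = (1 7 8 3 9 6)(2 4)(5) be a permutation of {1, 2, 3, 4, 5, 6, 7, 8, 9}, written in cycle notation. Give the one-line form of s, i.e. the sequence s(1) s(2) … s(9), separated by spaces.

Each element maps to the next entry in its cycle (wrapping to the front): 1→7, 2→4, 3→9, 4→2, 5→5, 6→1, 7→8, 8→3, 9→6.
Listing these in domain order gives 7 4 9 2 5 1 8 3 6.

7 4 9 2 5 1 8 3 6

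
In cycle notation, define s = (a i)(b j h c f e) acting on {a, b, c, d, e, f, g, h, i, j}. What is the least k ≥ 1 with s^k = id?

The disjoint cycles have lengths 6, 2, 1, 1.
The order is lcm(6, 2) = 6.

6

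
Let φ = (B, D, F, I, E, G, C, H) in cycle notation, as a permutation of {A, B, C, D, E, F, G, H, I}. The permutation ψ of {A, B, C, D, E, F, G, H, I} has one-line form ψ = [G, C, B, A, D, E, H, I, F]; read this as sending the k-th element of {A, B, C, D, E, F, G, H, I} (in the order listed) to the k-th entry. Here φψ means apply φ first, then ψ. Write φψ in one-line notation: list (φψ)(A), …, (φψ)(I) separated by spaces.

G A I E H F B C D

For each element, apply φ then ψ: A → A → G; B → D → A; C → H → I; D → F → E; E → G → H; F → I → F; G → C → B; H → B → C; I → E → D.
So φψ in one-line form is G A I E H F B C D.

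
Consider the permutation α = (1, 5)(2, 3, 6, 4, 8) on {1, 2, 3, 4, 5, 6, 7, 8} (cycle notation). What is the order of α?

10

The cycle type of α is (5, 2, 1).
The order of α is the least common multiple of its cycle lengths: lcm(5, 2) = 10.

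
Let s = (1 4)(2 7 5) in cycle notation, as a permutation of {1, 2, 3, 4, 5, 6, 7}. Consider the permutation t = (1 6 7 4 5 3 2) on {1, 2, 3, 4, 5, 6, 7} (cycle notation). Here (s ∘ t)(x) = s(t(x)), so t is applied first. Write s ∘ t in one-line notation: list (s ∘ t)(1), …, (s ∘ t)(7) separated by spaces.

6 4 7 2 3 5 1

For each element, apply t then s: 1 → 6 → 6; 2 → 1 → 4; 3 → 2 → 7; 4 → 5 → 2; 5 → 3 → 3; 6 → 7 → 5; 7 → 4 → 1.
Collecting the images, s ∘ t = [6 4 7 2 3 5 1].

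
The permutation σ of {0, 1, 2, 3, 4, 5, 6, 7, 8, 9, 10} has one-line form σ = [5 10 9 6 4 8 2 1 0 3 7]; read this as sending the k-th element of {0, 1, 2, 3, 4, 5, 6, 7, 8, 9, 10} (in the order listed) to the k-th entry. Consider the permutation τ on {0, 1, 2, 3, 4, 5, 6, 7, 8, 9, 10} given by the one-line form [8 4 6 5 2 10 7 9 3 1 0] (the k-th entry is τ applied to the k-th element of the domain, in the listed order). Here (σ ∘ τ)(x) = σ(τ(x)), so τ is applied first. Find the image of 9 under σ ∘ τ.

10

τ(9) = 1, then σ(1) = 10; composing gives (σ ∘ τ)(9) = 10.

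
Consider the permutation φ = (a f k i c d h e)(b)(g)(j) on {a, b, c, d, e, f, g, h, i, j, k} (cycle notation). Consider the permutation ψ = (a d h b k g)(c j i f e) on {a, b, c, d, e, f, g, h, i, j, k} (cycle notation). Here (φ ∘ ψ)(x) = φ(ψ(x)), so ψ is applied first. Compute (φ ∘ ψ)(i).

First apply ψ: ψ(i) = f, then φ(f) = k. Thus (φ ∘ ψ)(i) = k.

k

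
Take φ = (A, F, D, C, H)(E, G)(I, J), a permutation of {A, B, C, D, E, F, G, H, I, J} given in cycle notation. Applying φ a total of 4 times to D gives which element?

F

D lies in the 5-cycle (A, F, D, C, H).
Advancing 4 steps from D: D → C → H → A → F.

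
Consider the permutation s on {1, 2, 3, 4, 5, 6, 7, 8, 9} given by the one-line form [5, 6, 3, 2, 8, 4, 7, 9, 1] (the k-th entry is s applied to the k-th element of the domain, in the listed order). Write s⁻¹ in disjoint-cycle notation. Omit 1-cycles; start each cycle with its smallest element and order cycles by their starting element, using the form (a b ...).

(1 9 8 5)(2 4 6)

First write s in disjoint cycles: (1 5 8 9)(2 6 4).
The inverse reverses every cycle; in canonical form, s⁻¹ = (1 9 8 5)(2 4 6).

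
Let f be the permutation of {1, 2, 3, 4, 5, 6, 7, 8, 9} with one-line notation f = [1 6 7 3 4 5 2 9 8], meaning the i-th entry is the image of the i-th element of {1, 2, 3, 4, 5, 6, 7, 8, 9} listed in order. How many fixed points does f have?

1

The fixed points (elements with f(x) = x) are {1}, so there is 1.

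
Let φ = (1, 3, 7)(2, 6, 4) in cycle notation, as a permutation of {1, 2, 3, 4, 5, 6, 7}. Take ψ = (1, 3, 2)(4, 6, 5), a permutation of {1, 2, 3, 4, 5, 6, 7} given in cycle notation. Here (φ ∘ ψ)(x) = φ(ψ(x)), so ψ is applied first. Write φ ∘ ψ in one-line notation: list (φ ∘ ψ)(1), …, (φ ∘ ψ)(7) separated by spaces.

(φ ∘ ψ)(x) = φ(ψ(x)). Computing each image: φ(ψ(1)) = φ(3) = 7, φ(ψ(2)) = φ(1) = 3, φ(ψ(3)) = φ(2) = 6, φ(ψ(4)) = φ(6) = 4, φ(ψ(5)) = φ(4) = 2, φ(ψ(6)) = φ(5) = 5, φ(ψ(7)) = φ(7) = 1.
Hence φ ∘ ψ = [7 3 6 4 2 5 1].

7 3 6 4 2 5 1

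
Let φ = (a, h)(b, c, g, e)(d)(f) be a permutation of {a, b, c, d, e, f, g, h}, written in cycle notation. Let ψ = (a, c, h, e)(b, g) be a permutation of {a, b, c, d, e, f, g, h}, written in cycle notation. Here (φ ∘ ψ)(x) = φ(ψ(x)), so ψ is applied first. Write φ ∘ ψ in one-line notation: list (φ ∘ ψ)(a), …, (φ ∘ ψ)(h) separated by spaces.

g e a d h f c b

(φ ∘ ψ)(x) = φ(ψ(x)). Computing each image: φ(ψ(a)) = φ(c) = g, φ(ψ(b)) = φ(g) = e, φ(ψ(c)) = φ(h) = a, φ(ψ(d)) = φ(d) = d, φ(ψ(e)) = φ(a) = h, φ(ψ(f)) = φ(f) = f, φ(ψ(g)) = φ(b) = c, φ(ψ(h)) = φ(e) = b.
Hence φ ∘ ψ = [g e a d h f c b].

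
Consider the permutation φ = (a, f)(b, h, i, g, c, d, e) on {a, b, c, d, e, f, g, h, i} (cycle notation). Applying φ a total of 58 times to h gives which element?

g

h lies in the 7-cycle (b, h, i, g, c, d, e).
Since the cycle has length 7, φ^58 acts on it the same as φ^2 (58 mod 7 = 2).
Stepping 2 places around the cycle: h → i → g.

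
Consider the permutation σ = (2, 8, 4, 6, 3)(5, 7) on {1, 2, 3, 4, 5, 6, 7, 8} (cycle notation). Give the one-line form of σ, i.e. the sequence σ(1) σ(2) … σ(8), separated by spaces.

1 8 2 6 7 3 5 4

Each element maps to the next entry in its cycle (wrapping to the front): 1→1, 2→8, 3→2, 4→6, 5→7, 6→3, 7→5, 8→4.
Listing these in domain order gives 1 8 2 6 7 3 5 4.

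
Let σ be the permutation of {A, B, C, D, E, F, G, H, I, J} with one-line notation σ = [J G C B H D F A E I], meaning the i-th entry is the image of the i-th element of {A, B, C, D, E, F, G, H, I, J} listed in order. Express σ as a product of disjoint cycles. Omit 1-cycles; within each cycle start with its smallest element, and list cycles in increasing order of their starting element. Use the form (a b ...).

Start at A and follow images: A → J → I → E → H → A, giving the cycle (A J I E H).
Repeating from the next unused element and collecting all non-trivial cycles gives (A J I E H)(B G F D).

(A J I E H)(B G F D)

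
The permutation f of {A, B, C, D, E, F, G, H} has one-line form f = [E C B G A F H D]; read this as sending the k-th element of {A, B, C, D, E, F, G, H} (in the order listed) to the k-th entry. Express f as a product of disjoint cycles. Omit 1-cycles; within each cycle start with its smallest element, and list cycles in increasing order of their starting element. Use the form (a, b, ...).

(A, E)(B, C)(D, G, H)

From A: A → E → A, closing the cycle (A, E).
Continuing from each remaining unvisited element yields (A, E)(B, C)(D, G, H).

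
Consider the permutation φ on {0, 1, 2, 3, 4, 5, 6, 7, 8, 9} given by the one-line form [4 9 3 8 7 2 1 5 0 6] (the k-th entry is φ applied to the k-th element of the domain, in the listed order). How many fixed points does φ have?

No element satisfies φ(x) = x, so there are 0 fixed points.

0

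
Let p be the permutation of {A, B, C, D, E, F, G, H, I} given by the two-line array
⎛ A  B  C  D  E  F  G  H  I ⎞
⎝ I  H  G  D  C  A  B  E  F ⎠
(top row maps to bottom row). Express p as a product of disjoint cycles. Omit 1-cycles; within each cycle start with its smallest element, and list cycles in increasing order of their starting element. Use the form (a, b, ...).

Iterating p from A gives A → I → F → A; that is the 3-cycle (A, I, F).
Continuing from each remaining unvisited element yields (A, I, F)(B, H, E, C, G).

(A, I, F)(B, H, E, C, G)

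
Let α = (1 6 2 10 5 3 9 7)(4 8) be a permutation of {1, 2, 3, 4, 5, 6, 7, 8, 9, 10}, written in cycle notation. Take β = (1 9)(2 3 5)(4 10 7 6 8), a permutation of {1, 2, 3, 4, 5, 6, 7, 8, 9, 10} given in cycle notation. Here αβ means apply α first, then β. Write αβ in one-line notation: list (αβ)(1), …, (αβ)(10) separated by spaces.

8 7 1 4 5 3 9 10 6 2

Chase each element through α then β: 1 → 6 → 8; 2 → 10 → 7; 3 → 9 → 1; 4 → 8 → 4; 5 → 3 → 5; 6 → 2 → 3; 7 → 1 → 9; 8 → 4 → 10; 9 → 7 → 6; 10 → 5 → 2.
So αβ in one-line form is 8 7 1 4 5 3 9 10 6 2.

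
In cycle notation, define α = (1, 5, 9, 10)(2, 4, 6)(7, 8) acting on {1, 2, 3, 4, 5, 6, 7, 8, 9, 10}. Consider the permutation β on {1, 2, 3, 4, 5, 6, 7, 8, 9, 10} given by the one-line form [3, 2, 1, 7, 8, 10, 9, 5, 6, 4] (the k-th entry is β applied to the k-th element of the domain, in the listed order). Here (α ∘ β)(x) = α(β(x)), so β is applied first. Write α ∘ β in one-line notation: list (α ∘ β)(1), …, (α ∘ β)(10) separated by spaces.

Chase each element through β then α: 1 → 3 → 3; 2 → 2 → 4; 3 → 1 → 5; 4 → 7 → 8; 5 → 8 → 7; 6 → 10 → 1; 7 → 9 → 10; 8 → 5 → 9; 9 → 6 → 2; 10 → 4 → 6.
Collecting the images, α ∘ β = [3 4 5 8 7 1 10 9 2 6].

3 4 5 8 7 1 10 9 2 6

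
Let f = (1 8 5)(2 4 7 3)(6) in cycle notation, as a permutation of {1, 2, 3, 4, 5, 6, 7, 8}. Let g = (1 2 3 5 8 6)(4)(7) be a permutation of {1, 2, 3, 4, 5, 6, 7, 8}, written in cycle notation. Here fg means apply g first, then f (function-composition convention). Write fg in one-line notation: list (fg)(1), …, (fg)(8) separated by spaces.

4 2 1 7 5 8 3 6

Chase each element through g then f: 1 → 2 → 4; 2 → 3 → 2; 3 → 5 → 1; 4 → 4 → 7; 5 → 8 → 5; 6 → 1 → 8; 7 → 7 → 3; 8 → 6 → 6.
Collecting the images, fg = [4 2 1 7 5 8 3 6].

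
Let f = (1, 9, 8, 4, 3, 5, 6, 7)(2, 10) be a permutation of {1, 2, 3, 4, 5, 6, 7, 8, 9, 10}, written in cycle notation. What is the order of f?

The disjoint cycles have lengths 8, 2.
Since disjoint cycles commute, ord(f) = lcm(8, 2) = 8.

8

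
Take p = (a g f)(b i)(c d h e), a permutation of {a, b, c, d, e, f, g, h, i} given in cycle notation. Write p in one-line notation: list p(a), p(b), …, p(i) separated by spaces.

g i d h c a f e b

Each element maps to the next entry in its cycle (wrapping to the front): a→g, b→i, c→d, d→h, e→c, f→a, g→f, h→e, i→b.
So the one-line form is g i d h c a f e b.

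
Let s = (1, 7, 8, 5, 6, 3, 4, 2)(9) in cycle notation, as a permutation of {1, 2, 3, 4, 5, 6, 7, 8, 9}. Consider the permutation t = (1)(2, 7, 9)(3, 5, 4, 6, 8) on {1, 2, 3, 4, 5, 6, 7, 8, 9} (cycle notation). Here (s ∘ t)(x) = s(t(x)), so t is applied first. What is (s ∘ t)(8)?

t(8) = 3, then s(3) = 4; composing gives (s ∘ t)(8) = 4.

4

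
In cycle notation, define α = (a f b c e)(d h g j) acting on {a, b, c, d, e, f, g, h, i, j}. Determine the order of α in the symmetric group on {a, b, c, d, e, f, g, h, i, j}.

The disjoint cycles have lengths 5, 4, 1.
Since disjoint cycles commute, ord(α) = lcm(5, 4) = 20.

20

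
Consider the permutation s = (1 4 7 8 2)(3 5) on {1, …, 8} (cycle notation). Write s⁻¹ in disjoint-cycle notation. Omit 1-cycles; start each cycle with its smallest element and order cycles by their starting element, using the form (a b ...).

(1 2 8 7 4)(3 5)

Inverting a permutation written in cycle notation just reverses the order within every cycle.
After reversing and putting each cycle's least element first, s⁻¹ = (1 2 8 7 4)(3 5).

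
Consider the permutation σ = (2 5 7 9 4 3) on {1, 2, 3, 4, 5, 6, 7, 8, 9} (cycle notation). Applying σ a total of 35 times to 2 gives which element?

2 lies in the 6-cycle (2 5 7 9 4 3).
On a 6-cycle, σ^6 is the identity, so σ^35 = σ^5 there (35 ≡ 5 mod 6).
Stepping 5 places around the cycle: 2 → 5 → 7 → 9 → 4 → 3.

3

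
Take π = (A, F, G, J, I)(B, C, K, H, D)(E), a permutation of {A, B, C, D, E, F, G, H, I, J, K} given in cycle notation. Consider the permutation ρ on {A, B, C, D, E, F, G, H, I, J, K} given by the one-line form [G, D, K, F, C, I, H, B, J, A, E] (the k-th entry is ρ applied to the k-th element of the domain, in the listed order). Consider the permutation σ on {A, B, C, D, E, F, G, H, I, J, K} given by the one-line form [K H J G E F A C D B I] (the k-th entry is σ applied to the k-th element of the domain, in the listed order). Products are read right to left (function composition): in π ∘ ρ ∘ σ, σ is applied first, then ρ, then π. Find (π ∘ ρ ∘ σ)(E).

K

Apply the permutations in order: σ(E) = E, then ρ(E) = C, then π(C) = K. So (π ∘ ρ ∘ σ)(E) = K.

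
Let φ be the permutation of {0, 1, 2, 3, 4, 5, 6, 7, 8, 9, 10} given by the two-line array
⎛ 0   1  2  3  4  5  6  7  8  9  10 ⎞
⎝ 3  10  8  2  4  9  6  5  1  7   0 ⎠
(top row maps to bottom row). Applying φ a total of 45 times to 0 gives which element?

Tracing 0 → 3 → … returns to 0 after 6 steps, so 0 lies in a 6-cycle (0 3 2 8 1 10).
Powers repeat with period 6 on this cycle, and 45 mod 6 = 3, so φ^45(0) = φ^3(0).
Stepping 3 places around the cycle: 0 → 3 → 2 → 8.

8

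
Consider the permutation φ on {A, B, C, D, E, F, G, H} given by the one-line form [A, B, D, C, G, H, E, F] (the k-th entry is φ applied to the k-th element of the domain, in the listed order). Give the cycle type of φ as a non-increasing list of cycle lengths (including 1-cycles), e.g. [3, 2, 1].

The disjoint cycles are (A)(B)(C, D)(E, G)(F, H), with lengths 2, 2, 2, 1, 1 in non-increasing order.

[2, 2, 2, 1, 1]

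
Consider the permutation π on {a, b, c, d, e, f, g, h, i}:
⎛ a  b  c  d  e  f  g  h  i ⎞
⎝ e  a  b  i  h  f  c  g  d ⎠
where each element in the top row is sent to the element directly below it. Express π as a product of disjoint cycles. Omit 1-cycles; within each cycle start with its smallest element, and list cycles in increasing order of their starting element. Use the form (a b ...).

From a: a → e → h → g → c → b → a, closing the cycle (a e h g c b).
Continuing from each remaining unvisited element yields (a e h g c b)(d i).

(a e h g c b)(d i)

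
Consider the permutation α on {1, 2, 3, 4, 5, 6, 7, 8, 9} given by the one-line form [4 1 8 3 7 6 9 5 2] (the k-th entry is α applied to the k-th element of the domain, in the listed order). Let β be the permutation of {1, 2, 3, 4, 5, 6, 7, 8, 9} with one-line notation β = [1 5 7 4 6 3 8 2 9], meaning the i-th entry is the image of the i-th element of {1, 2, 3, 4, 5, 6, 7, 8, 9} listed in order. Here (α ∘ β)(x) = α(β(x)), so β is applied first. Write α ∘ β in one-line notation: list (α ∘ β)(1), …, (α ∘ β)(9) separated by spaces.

4 7 9 3 6 8 5 1 2

(α ∘ β)(x) = α(β(x)). Computing each image: α(β(1)) = α(1) = 4, α(β(2)) = α(5) = 7, α(β(3)) = α(7) = 9, α(β(4)) = α(4) = 3, α(β(5)) = α(6) = 6, α(β(6)) = α(3) = 8, α(β(7)) = α(8) = 5, α(β(8)) = α(2) = 1, α(β(9)) = α(9) = 2.
Hence α ∘ β = [4 7 9 3 6 8 5 1 2].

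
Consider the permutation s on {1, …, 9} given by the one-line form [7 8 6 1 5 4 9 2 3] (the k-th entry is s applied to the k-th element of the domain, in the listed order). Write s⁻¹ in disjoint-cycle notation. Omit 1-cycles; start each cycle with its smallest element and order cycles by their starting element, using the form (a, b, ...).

(1, 4, 6, 3, 9, 7)(2, 8)

First write s in disjoint cycles: (1, 7, 9, 3, 6, 4)(2, 8).
Reversing each cycle (and rotating so the smallest element leads) gives s⁻¹ = (1, 4, 6, 3, 9, 7)(2, 8).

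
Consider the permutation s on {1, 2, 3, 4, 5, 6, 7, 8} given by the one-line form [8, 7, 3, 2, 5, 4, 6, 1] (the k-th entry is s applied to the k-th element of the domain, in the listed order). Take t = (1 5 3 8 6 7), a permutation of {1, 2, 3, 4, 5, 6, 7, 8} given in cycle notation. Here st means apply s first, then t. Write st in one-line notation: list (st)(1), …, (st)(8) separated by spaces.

6 1 8 2 3 4 7 5

(st)(x) = t(s(x)). Computing each image: t(s(1)) = t(8) = 6, t(s(2)) = t(7) = 1, t(s(3)) = t(3) = 8, t(s(4)) = t(2) = 2, t(s(5)) = t(5) = 3, t(s(6)) = t(4) = 4, t(s(7)) = t(6) = 7, t(s(8)) = t(1) = 5.
Hence st = [6 1 8 2 3 4 7 5].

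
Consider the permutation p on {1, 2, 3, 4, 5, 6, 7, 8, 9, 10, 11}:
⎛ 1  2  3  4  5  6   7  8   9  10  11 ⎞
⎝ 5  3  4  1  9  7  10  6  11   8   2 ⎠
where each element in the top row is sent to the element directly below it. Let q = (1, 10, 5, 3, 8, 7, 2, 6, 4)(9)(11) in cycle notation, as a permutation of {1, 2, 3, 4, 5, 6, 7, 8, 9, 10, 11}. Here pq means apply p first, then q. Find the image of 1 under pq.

First apply p: p(1) = 5, then q(5) = 3. Thus (pq)(1) = 3.

3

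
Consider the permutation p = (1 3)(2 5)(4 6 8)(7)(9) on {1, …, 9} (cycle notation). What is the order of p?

The disjoint cycles have lengths 3, 2, 2, 1, 1.
The order of p is the least common multiple of its cycle lengths: lcm(3, 2, 2) = 6.

6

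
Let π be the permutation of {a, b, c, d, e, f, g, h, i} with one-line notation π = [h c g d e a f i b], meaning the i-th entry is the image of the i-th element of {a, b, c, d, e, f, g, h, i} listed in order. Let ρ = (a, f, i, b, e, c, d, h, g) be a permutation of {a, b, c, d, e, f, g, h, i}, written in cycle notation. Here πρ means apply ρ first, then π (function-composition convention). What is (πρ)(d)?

ρ(d) = h, then π(h) = i; composing gives (πρ)(d) = i.

i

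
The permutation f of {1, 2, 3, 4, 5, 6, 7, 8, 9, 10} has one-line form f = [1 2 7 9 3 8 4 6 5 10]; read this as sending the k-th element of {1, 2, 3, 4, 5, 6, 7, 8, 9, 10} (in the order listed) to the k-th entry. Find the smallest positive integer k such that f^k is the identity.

Writing f as disjoint cycles, the cycle lengths are 5, 2, 1, 1, 1.
Since disjoint cycles commute, ord(f) = lcm(5, 2) = 10.

10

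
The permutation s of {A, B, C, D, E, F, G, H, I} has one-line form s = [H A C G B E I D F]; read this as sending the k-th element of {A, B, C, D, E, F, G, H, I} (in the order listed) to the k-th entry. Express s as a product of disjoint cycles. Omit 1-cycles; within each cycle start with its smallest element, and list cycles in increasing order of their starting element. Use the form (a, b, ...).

(A, H, D, G, I, F, E, B)

Iterating s from A gives A → H → D → G → I → F → E → B → A; that is the 8-cycle (A, H, D, G, I, F, E, B).
Continuing from each remaining unvisited element yields (A, H, D, G, I, F, E, B).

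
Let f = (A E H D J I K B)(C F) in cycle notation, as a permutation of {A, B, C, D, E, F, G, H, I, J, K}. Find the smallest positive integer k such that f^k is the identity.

The cycle type of f is (8, 2, 1).
Since disjoint cycles commute, ord(f) = lcm(8, 2) = 8.

8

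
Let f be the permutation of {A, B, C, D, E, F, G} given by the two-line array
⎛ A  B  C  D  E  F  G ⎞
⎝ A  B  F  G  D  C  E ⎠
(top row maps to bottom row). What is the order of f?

Writing f as disjoint cycles, the cycle lengths are 3, 2, 1, 1.
The order of f is the least common multiple of its cycle lengths: lcm(3, 2) = 6.

6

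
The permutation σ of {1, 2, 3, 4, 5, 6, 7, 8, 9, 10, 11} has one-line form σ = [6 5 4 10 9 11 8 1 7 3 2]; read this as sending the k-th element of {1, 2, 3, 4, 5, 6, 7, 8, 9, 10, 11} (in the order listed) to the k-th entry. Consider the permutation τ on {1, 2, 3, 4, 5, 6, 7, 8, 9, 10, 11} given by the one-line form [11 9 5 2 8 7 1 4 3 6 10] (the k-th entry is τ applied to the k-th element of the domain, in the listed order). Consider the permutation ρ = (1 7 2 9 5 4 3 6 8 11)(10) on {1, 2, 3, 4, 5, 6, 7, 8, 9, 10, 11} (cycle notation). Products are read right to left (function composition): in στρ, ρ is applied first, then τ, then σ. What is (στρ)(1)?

Chase 1: ρ(1) = 7; τ(7) = 1; σ(1) = 6. Hence (στρ)(1) = 6.

6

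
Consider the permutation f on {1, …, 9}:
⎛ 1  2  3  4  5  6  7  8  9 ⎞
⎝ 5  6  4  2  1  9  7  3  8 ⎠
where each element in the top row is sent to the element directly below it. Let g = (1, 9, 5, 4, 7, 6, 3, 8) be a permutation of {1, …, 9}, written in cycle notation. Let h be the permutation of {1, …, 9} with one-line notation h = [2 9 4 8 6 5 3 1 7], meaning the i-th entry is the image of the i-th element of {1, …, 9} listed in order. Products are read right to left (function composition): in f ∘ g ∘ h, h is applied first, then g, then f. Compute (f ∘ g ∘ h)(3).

7

Chase 3: h(3) = 4; g(4) = 7; f(7) = 7. Hence (f ∘ g ∘ h)(3) = 7.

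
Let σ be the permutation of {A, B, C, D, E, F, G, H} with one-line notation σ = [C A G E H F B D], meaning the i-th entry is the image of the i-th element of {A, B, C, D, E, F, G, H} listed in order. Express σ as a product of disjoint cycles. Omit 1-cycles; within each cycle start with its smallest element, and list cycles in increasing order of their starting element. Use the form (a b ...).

(A C G B)(D E H)

Iterating σ from A gives A → C → G → B → A; that is the 4-cycle (A C G B).
Continuing from each remaining unvisited element yields (A C G B)(D E H).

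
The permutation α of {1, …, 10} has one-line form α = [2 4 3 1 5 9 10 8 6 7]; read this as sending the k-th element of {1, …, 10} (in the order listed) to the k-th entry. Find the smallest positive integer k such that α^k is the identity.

6

Decomposing into disjoint cycles gives cycle lengths 3, 2, 2, 1, 1, 1.
Since disjoint cycles commute, ord(α) = lcm(3, 2, 2) = 6.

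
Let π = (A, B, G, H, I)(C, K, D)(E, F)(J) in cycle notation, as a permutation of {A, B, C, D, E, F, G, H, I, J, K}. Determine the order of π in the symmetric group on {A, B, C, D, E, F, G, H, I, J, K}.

The disjoint cycles have lengths 5, 3, 2, 1.
The order of π is the least common multiple of its cycle lengths: lcm(5, 3, 2) = 30.

30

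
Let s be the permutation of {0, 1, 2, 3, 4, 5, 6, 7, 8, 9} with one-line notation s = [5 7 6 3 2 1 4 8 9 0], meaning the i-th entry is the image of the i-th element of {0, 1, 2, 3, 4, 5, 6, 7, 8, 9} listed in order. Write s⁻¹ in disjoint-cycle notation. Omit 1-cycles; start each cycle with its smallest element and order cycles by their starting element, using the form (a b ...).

The cycle decomposition of s is (0 5 1 7 8 9)(2 6 4).
The inverse reverses every cycle; in canonical form, s⁻¹ = (0 9 8 7 1 5)(2 4 6).

(0 9 8 7 1 5)(2 4 6)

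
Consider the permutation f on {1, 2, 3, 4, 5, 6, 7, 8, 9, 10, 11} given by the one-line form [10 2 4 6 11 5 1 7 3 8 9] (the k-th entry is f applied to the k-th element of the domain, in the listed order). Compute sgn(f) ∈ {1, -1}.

In disjoint-cycle form the cycle lengths are 6, 4, 1.
A cycle is odd iff its length is even; f has 2 even-length cycles, so sgn(f) = (−1)^2 and f is even.

1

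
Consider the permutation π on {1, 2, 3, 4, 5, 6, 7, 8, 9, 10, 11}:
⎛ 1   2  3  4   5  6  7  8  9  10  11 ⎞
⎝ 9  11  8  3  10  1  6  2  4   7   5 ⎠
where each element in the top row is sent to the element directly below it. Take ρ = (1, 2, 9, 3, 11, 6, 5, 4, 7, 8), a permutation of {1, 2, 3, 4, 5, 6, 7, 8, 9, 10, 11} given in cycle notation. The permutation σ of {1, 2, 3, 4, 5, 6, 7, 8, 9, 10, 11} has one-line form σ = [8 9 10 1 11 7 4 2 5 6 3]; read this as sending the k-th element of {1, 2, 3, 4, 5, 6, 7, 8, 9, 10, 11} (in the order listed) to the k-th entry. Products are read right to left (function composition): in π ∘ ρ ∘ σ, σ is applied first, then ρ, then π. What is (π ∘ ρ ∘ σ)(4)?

(π ∘ ρ ∘ σ)(4) = π(ρ(σ(4))). σ(4) = 1, then ρ(1) = 2, then π(2) = 11, so the result is 11.

11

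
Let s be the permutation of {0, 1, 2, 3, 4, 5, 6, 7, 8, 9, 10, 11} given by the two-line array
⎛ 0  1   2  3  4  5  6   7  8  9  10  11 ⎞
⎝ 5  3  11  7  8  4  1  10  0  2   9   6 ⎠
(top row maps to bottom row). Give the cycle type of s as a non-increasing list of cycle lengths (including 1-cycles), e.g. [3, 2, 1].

The disjoint cycles are (0 5 4 8)(1 3 7 10 9 2 11 6), with lengths 8, 4 in non-increasing order.

[8, 4]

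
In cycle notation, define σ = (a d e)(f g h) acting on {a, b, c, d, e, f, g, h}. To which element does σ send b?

b does not appear in any cycle of σ, so it is a fixed point: σ(b) = b.

b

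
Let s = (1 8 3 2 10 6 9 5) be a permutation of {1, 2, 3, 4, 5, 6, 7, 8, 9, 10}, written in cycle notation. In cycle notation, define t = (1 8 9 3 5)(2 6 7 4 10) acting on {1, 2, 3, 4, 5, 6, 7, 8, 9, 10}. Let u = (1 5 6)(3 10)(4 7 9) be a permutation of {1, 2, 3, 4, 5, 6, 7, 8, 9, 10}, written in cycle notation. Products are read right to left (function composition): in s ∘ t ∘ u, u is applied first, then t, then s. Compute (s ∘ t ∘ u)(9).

Chase 9: u(9) = 4; t(4) = 10; s(10) = 6. Hence (s ∘ t ∘ u)(9) = 6.

6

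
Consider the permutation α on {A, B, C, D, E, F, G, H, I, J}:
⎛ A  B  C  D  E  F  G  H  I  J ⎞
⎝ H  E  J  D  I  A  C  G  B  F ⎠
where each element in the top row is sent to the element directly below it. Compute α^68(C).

F

Tracing C → J → … returns to C after 6 steps, so C lies in a 6-cycle (A H G C J F).
On a 6-cycle, α^6 is the identity, so α^68 = α^2 there (68 ≡ 2 mod 6).
Stepping 2 places around the cycle: C → J → F.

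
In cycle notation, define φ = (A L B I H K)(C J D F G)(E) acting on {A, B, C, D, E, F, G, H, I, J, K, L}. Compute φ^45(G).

G lies in the 5-cycle (C J D F G).
On a 5-cycle, φ^5 is the identity, so φ^45 = φ^0 there (45 ≡ 0 mod 5).
So φ^45(G) = G.

G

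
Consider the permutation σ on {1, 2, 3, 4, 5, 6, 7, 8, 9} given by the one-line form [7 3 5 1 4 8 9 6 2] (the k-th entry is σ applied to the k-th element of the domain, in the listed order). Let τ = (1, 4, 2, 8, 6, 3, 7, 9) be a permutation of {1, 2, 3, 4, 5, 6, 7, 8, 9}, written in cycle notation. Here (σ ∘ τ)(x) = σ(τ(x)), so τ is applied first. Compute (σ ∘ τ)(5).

(σ ∘ τ)(5) = σ(τ(5)). τ(5) = 5, then σ(5) = 4. So (σ ∘ τ)(5) = 4.

4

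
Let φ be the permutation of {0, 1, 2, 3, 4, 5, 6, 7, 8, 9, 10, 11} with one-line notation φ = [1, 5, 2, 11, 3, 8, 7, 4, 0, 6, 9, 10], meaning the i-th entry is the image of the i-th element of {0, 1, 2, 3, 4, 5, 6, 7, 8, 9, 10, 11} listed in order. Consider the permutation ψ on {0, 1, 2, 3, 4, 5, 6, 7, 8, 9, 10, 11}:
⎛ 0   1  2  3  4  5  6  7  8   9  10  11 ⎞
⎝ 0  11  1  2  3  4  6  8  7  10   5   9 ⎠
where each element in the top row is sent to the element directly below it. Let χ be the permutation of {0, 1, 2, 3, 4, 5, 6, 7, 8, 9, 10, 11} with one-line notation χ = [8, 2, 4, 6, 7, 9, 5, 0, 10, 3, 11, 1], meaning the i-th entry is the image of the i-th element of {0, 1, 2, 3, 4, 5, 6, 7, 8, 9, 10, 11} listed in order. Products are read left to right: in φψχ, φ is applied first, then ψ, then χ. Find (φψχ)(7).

6

(φψχ)(7) = χ(ψ(φ(7))). φ(7) = 4, then ψ(4) = 3, then χ(3) = 6, so the result is 6.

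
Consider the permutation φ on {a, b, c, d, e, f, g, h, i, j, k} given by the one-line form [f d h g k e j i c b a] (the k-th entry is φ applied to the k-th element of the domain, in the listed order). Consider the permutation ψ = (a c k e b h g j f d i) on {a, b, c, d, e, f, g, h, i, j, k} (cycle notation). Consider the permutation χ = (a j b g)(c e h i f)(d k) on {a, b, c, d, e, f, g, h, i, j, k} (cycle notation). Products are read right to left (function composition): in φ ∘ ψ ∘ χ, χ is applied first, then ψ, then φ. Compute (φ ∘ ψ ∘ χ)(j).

i

Apply the permutations in order: χ(j) = b, then ψ(b) = h, then φ(h) = i. So (φ ∘ ψ ∘ χ)(j) = i.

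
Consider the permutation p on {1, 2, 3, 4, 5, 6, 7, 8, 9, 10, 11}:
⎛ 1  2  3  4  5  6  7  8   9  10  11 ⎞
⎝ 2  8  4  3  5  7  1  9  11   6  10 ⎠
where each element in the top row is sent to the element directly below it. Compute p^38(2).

7

Tracing 2 → 8 → … returns to 2 after 8 steps, so 2 lies in an 8-cycle (1, 2, 8, 9, 11, 10, 6, 7).
On an 8-cycle, p^8 is the identity, so p^38 = p^6 there (38 ≡ 6 mod 8).
Advancing 6 steps from 2: 2 → 8 → 9 → 11 → 10 → 6 → 7.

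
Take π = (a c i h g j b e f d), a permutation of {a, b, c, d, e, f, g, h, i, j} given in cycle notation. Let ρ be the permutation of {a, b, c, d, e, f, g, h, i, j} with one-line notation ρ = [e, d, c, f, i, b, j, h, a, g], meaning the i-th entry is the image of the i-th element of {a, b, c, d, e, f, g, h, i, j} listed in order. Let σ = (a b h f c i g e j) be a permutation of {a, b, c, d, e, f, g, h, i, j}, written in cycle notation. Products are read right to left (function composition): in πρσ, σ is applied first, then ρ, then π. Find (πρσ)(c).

(πρσ)(c) = π(ρ(σ(c))). σ(c) = i, then ρ(i) = a, then π(a) = c, so the result is c.

c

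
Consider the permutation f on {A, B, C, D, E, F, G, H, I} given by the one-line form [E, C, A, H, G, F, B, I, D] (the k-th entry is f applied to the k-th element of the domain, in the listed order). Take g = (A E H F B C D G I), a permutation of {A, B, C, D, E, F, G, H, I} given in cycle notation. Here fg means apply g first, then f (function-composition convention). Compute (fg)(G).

D

g(G) = I, then f(I) = D; composing gives (fg)(G) = D.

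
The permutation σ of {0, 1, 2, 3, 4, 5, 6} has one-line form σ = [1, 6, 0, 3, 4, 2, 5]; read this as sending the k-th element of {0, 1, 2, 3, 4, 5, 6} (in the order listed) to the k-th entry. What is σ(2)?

0

2 is element number 3 of the domain, and entry number 3 of the one-line form is 0, so σ(2) = 0.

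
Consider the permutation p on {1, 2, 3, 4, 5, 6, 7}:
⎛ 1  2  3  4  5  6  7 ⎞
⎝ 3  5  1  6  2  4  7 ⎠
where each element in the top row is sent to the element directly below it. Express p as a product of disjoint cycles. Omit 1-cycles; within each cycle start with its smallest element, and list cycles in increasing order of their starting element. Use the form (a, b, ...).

(1, 3)(2, 5)(4, 6)

Start at 1 and follow images: 1 → 3 → 1, giving the cycle (1, 3).
Continuing from each remaining unvisited element yields (1, 3)(2, 5)(4, 6).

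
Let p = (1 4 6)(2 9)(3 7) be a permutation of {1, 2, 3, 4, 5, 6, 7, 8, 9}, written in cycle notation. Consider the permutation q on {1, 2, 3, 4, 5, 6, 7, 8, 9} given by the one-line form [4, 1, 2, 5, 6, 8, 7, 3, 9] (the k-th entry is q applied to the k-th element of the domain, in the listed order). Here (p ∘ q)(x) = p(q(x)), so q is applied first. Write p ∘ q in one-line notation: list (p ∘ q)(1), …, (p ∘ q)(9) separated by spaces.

(p ∘ q)(x) = p(q(x)). Computing each image: p(q(1)) = p(4) = 6, p(q(2)) = p(1) = 4, p(q(3)) = p(2) = 9, p(q(4)) = p(5) = 5, p(q(5)) = p(6) = 1, p(q(6)) = p(8) = 8, p(q(7)) = p(7) = 3, p(q(8)) = p(3) = 7, p(q(9)) = p(9) = 2.
Hence p ∘ q = [6 4 9 5 1 8 3 7 2].

6 4 9 5 1 8 3 7 2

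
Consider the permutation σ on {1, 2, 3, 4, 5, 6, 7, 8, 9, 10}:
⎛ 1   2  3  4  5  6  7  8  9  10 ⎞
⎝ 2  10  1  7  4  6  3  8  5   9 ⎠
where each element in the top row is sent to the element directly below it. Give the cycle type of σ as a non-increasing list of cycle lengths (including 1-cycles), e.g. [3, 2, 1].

[8, 1, 1]

The disjoint cycles are (1 2 10 9 5 4 7 3)(6)(8), with lengths 8, 1, 1 in non-increasing order.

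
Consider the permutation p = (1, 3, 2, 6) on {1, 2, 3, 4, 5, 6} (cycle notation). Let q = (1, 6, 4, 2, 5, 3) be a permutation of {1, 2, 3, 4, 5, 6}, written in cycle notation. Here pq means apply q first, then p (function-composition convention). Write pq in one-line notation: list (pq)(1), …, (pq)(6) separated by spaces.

(pq)(x) = p(q(x)). Computing each image: p(q(1)) = p(6) = 1, p(q(2)) = p(5) = 5, p(q(3)) = p(1) = 3, p(q(4)) = p(2) = 6, p(q(5)) = p(3) = 2, p(q(6)) = p(4) = 4.
Hence pq = [1 5 3 6 2 4].

1 5 3 6 2 4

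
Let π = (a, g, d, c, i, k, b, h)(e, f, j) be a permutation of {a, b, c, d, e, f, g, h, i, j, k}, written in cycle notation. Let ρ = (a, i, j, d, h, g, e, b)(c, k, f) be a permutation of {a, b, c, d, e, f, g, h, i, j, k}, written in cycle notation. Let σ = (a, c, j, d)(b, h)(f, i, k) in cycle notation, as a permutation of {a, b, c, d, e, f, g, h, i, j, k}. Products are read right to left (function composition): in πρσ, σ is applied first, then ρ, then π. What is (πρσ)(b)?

(πρσ)(b) = π(ρ(σ(b))). σ(b) = h, then ρ(h) = g, then π(g) = d, so the result is d.

d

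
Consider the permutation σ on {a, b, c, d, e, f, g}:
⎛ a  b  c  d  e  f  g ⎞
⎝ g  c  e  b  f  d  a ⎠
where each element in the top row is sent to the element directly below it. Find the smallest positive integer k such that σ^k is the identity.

10

The disjoint-cycle form of σ has cycle lengths 5, 2.
Since disjoint cycles commute, ord(σ) = lcm(5, 2) = 10.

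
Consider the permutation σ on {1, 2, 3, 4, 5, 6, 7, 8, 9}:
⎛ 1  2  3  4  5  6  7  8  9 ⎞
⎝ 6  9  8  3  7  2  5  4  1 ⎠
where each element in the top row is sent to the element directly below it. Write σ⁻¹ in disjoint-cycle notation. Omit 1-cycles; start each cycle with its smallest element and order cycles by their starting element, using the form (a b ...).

The cycle decomposition of σ is (1 6 2 9)(3 8 4)(5 7).
Reversing each cycle (and rotating so the smallest element leads) gives σ⁻¹ = (1 9 2 6)(3 4 8)(5 7).

(1 9 2 6)(3 4 8)(5 7)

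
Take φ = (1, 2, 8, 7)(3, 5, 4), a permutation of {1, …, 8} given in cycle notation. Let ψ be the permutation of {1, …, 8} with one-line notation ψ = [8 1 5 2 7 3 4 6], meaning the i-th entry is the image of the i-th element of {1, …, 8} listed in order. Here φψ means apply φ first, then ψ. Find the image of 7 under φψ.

(φψ)(7) = ψ(φ(7)). φ(7) = 1, then ψ(1) = 8. So (φψ)(7) = 8.

8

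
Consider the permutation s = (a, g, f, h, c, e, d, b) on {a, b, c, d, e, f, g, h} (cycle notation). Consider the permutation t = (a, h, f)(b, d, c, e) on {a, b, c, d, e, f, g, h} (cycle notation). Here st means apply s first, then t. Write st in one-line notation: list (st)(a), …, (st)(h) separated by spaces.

For each element, apply s then t: a → g → g; b → a → h; c → e → b; d → b → d; e → d → c; f → h → f; g → f → a; h → c → e.
Collecting the images, st = [g h b d c f a e].

g h b d c f a e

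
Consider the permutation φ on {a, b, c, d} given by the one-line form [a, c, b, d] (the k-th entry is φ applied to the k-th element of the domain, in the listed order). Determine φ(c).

b

c is element number 3 of the domain, and entry number 3 of the one-line form is b, so φ(c) = b.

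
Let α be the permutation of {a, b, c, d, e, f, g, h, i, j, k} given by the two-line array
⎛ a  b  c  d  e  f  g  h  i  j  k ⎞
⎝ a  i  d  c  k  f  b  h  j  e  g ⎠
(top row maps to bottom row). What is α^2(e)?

Tracing e → k → … returns to e after 6 steps, so e lies in a 6-cycle (b, i, j, e, k, g).
Advancing 2 steps from e: e → k → g.

g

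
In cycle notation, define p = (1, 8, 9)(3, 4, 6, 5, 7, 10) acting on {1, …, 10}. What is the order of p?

The disjoint cycles have lengths 6, 3, 1.
Since disjoint cycles commute, ord(p) = lcm(6, 3) = 6.

6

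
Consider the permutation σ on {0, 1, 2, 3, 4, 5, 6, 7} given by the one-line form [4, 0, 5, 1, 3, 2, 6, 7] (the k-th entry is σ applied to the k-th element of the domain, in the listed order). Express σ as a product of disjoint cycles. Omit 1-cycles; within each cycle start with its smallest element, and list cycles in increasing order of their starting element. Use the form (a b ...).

From 0: 0 → 4 → 3 → 1 → 0, closing the cycle (0 4 3 1).
Continuing from each remaining unvisited element yields (0 4 3 1)(2 5).

(0 4 3 1)(2 5)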